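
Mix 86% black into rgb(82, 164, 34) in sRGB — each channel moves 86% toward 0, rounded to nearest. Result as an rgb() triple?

rgb(11, 23, 5)

Lerp each channel 86% toward 0:
  R: 82 − 70.52 = 11.48 → 11
  G: 164 + 0.86×(0−164) = 164 − 141.04 = 22.96 → 23
  B: 34 + 0.86×(0−34) = 34 − 29.24 = 4.76 → 5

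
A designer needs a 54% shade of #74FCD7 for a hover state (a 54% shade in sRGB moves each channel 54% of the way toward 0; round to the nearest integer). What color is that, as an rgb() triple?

#74FCD7 is rgb(116, 252, 215).
Lerp each channel 54% toward 0:
  R: 116 + 0.54×(0−116) = 116 − 62.64 = 53.36 → 53
  G: 252 + 0.54×(0−252) = 252 − 136.08 = 115.92 → 116
  B: 215 + 0.54×(0−215) = 215 − 116.1 = 98.9 → 99

rgb(53, 116, 99)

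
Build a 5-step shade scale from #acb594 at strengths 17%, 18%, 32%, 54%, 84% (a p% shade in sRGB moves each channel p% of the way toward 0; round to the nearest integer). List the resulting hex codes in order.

#8f967b, #8d9479, #757b65, #4f5344, #1c1d18

#acb594 is rgb(172, 181, 148).
17%: (172 − 29.24 = 142.76→143, 181 − 30.77 = 150.23→150, 148 − 25.16 = 122.84→123) → #8f967b
18%: (172 − 30.96 = 141.04→141, 181 − 32.58 = 148.42→148, 148 − 26.64 = 121.36→121) → #8d9479
32%: (172 − 55.04 = 116.96→117, 181 − 57.92 = 123.08→123, 148 − 47.36 = 100.64→101) → #757b65
54%: (172 − 92.88 = 79.12→79, 181 − 97.74 = 83.26→83, 148 − 79.92 = 68.08→68) → #4f5344
84%: (172 − 144.48 = 27.52→28, 181 − 152.04 = 28.96→29, 148 − 124.32 = 23.68→24) → #1c1d18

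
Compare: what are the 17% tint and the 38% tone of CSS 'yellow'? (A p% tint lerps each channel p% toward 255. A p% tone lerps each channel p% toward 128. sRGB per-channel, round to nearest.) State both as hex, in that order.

#FFFF2B, #CFCF31

CSS yellow is rgb(255, 255, 0).
17% tint:
  R: 255 + 0.17×(255−255) = 255 + 0 = 255 → 255
  G: 255 + 0.17×(255−255) = 255 + 0 = 255 → 255
  B: 0 + 0.17×(255−0) = 0 + 43.35 = 43.35 → 43
  → #FFFF2B
38% tone:
  R: 255 − 48.26 = 206.74 → 207
  G: 255 + 0.38×(128−255) = 255 − 48.26 = 206.74 → 207
  B: 0 + 0.38×(128−0) = 0 + 48.64 = 48.64 → 49
  → #CFCF31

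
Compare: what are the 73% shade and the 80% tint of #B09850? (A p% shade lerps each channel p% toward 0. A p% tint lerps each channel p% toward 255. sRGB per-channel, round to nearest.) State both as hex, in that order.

#302916, #EFEADC

#B09850 is rgb(176, 152, 80).
73% shade:
  R: 176 + 0.73×(0−176) = 176 − 128.48 = 47.52 → 48
  G: 152 + 0.73×(0−152) = 152 − 110.96 = 41.04 → 41
  B: 80 + 0.73×(0−80) = 80 − 58.4 = 21.6 → 22
  → #302916
80% tint:
  R: 176 + 0.8×(255−176) = 176 + 63.2 = 239.2 → 239
  G: 152 + 0.8×(255−152) = 152 + 82.4 = 234.4 → 234
  B: 80 + 0.8×(255−80) = 80 + 140 = 220 → 220
  → #EFEADC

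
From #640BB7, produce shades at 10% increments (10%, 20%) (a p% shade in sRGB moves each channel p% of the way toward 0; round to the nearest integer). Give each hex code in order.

#640BB7 is rgb(100, 11, 183).
10%: (100 − 10 = 90→90, 11 − 1.1 = 9.9→10, 183 − 18.3 = 164.7→165) → #5A0AA5
20%: (100 − 20 = 80→80, 11 − 2.2 = 8.8→9, 183 − 36.6 = 146.4→146) → #500992

#5A0AA5, #500992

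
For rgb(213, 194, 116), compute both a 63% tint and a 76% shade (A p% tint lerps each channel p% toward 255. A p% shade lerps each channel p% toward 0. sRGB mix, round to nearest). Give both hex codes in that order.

63% tint:
  R: 213 + 0.63×(255−213) = 213 + 26.46 = 239.46 → 239
  G: 194 + 0.63×(255−194) = 194 + 38.43 = 232.43 → 232
  B: 116 + 0.63×(255−116) = 116 + 87.57 = 203.57 → 204
  → #efe8cc
76% shade:
  R: 213 − 161.88 = 51.12 → 51
  G: 194 + 0.76×(0−194) = 194 − 147.44 = 46.56 → 47
  B: 116 + 0.76×(0−116) = 116 − 88.16 = 27.84 → 28
  → #332f1c

#efe8cc, #332f1c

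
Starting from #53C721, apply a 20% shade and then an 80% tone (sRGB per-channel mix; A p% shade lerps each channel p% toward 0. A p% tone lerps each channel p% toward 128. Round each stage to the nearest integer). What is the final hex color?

#74866C

#53C721 is rgb(83, 199, 33).
A 20% shade moves each channel 20% toward 0:
  R: 83 + 0.2×(0−83) = 83 − 16.6 = 66.4 → 66
  G: 199 + 0.2×(0−199) = 199 − 39.8 = 159.2 → 159
  B: 33 − 6.6 = 26.4 → 26
After the shade: rgb(66, 159, 26) = #429F1A.
Per channel, c → c + 0.8(128 − c):
  R: 66 + 0.8×(128−66) = 66 + 49.6 = 115.6 → 116
  G: 159 + 0.8×(128−159) = 159 − 24.8 = 134.2 → 134
  B: 26 + 0.8×(128−26) = 26 + 81.6 = 107.6 → 108
rgb(116, 134, 108) = #74866C.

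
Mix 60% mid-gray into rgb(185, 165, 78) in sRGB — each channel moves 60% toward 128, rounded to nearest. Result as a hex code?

#978F6C

Lerp each channel 60% toward 128:
  R: 185 + 0.6×(128−185) = 185 − 34.2 = 150.8 → 151
  G: 165 − 22.2 = 142.8 → 143
  B: 78 + 0.6×(128−78) = 78 + 30 = 108 → 108
rgb(151, 143, 108) = #978F6C.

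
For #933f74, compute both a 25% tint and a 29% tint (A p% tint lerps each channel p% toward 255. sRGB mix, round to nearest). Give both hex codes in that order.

#ae6f97, #b2779c

#933f74 is rgb(147, 63, 116).
25% tint:
  R: 147 + 0.25×(255−147) = 147 + 27 = 174 → 174
  G: 63 + 0.25×(255−63) = 63 + 48 = 111 → 111
  B: 116 + 0.25×(255−116) = 116 + 34.75 = 150.75 → 151
  → #ae6f97
29% tint:
  R: 147 + 0.29×(255−147) = 147 + 31.32 = 178.32 → 178
  G: 63 + 0.29×(255−63) = 63 + 55.68 = 118.68 → 119
  B: 116 + 40.31 = 156.31 → 156
  → #b2779c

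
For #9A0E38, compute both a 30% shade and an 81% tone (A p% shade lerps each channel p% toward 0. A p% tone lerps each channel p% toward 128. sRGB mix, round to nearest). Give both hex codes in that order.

#6C0A27, #856A72

#9A0E38 is rgb(154, 14, 56).
30% shade:
  R: 154 − 46.2 = 107.8 → 108
  G: 14 − 4.2 = 9.8 → 10
  B: 56 + 0.3×(0−56) = 56 − 16.8 = 39.2 → 39
  → #6C0A27
81% tone:
  R: 154 + 0.81×(128−154) = 154 − 21.06 = 132.94 → 133
  G: 14 + 0.81×(128−14) = 14 + 92.34 = 106.34 → 106
  B: 56 + 0.81×(128−56) = 56 + 58.32 = 114.32 → 114
  → #856A72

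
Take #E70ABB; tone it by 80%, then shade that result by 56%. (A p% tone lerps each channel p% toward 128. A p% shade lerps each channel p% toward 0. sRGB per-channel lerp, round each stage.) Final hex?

#E70ABB is rgb(231, 10, 187).
An 80% tone moves each channel 80% toward 128:
  R: 231 − 82.4 = 148.6 → 149
  G: 10 + 0.8×(128−10) = 10 + 94.4 = 104.4 → 104
  B: 187 + 0.8×(128−187) = 187 − 47.2 = 139.8 → 140
After the tone: rgb(149, 104, 140) = #95688C.
A 56% shade moves each channel 56% toward 0:
  R: 149 − 83.44 = 65.56 → 66
  G: 104 + 0.56×(0−104) = 104 − 58.24 = 45.76 → 46
  B: 140 + 0.56×(0−140) = 140 − 78.4 = 61.6 → 62
rgb(66, 46, 62) = #422E3E.

#422E3E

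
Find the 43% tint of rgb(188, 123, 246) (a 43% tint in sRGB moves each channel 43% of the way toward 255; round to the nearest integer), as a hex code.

#d9b4fa

A 43% tint moves each channel 43% toward 255:
  R: 188 + 28.81 = 216.81 → 217
  G: 123 + 0.43×(255−123) = 123 + 56.76 = 179.76 → 180
  B: 246 + 0.43×(255−246) = 246 + 3.87 = 249.87 → 250
rgb(217, 180, 250) = #d9b4fa.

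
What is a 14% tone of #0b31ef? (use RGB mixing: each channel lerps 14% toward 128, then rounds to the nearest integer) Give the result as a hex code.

#0b31ef is rgb(11, 49, 239).
A 14% tone moves each channel 14% toward 128:
  R: 11 + 0.14×(128−11) = 11 + 16.38 = 27.38 → 27
  G: 49 + 11.06 = 60.06 → 60
  B: 239 + 0.14×(128−239) = 239 − 15.54 = 223.46 → 223
rgb(27, 60, 223) = #1b3cdf.

#1b3cdf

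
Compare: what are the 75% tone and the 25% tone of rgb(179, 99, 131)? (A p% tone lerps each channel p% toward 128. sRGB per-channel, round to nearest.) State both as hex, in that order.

75% tone:
  R: 179 − 38.25 = 140.75 → 141
  G: 99 + 0.75×(128−99) = 99 + 21.75 = 120.75 → 121
  B: 131 − 2.25 = 128.75 → 129
  → #8D7981
25% tone:
  R: 179 − 12.75 = 166.25 → 166
  G: 99 + 7.25 = 106.25 → 106
  B: 131 + 0.25×(128−131) = 131 − 0.75 = 130.25 → 130
  → #A66A82

#8D7981, #A66A82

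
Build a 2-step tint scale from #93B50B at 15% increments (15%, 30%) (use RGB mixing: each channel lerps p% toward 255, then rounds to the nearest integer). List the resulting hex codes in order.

#93B50B is rgb(147, 181, 11).
15%: (147 + 16.2 = 163.2→163, 181 + 11.1 = 192.1→192, 11 + 36.6 = 47.6→48) → #A3C030
30%: (147 + 32.4 = 179.4→179, 181 + 22.2 = 203.2→203, 11 + 73.2 = 84.2→84) → #B3CB54

#A3C030, #B3CB54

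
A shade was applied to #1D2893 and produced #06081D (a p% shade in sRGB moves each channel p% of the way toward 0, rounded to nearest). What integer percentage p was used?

#1D2893 is rgb(29, 40, 147); #06081D is rgb(6, 8, 29).
On the B channel (widest range): 29 ≈ 147 + (p/100)(0 − 147), so p ≈ 100×(29 − 147)/(0 − 147) = -11800/-147 = 80.27.
p = 80 reproduces all three channels after rounding.

80%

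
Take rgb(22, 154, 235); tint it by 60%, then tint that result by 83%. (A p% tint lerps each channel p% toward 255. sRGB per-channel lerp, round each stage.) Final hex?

#EFF8FE

Per channel, c → c + 0.6(255 − c):
  R: 22 + 0.6×(255−22) = 22 + 139.8 = 161.8 → 162
  G: 154 + 60.6 = 214.6 → 215
  B: 235 + 0.6×(255−235) = 235 + 12 = 247 → 247
After the tint: rgb(162, 215, 247) = #A2D7F7.
An 83% tint moves each channel 83% toward 255:
  R: 162 + 0.83×(255−162) = 162 + 77.19 = 239.19 → 239
  G: 215 + 33.2 = 248.2 → 248
  B: 247 + 0.83×(255−247) = 247 + 6.64 = 253.64 → 254
rgb(239, 248, 254) = #EFF8FE.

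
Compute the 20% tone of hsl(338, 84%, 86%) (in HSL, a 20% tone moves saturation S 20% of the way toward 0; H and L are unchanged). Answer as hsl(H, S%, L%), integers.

S moves 20% from 84 toward 0: 84 − 16.8 = 67.2 → 67.
H and L are unchanged.

hsl(338, 67%, 86%)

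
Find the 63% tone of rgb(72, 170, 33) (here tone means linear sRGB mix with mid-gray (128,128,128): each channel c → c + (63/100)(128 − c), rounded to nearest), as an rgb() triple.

Lerp each channel 63% toward 128:
  R: 72 + 35.28 = 107.28 → 107
  G: 170 + 0.63×(128−170) = 170 − 26.46 = 143.54 → 144
  B: 33 + 0.63×(128−33) = 33 + 59.85 = 92.85 → 93

rgb(107, 144, 93)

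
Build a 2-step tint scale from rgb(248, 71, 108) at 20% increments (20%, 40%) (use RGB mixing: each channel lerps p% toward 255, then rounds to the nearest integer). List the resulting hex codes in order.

20%: (248 + 1.4 = 249.4→249, 71 + 36.8 = 107.8→108, 108 + 29.4 = 137.4→137) → #f96c89
40%: (248 + 2.8 = 250.8→251, 71 + 73.6 = 144.6→145, 108 + 58.8 = 166.8→167) → #fb91a7

#f96c89, #fb91a7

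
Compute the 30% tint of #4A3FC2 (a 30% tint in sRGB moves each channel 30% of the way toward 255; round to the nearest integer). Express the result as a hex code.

#8079D4

#4A3FC2 is rgb(74, 63, 194).
A 30% tint moves each channel 30% toward 255:
  R: 74 + 54.3 = 128.3 → 128
  G: 63 + 0.3×(255−63) = 63 + 57.6 = 120.6 → 121
  B: 194 + 0.3×(255−194) = 194 + 18.3 = 212.3 → 212
rgb(128, 121, 212) = #8079D4.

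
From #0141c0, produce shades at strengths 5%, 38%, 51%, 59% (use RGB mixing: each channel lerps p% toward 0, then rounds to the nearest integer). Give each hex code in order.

#013eb6, #012877, #00205e, #001b4f

#0141c0 is rgb(1, 65, 192).
5%: (1→1, 65 − 3.25 = 61.75→62, 192 − 9.6 = 182.4→182) → #013eb6
38%: (1→1, 65 − 24.7 = 40.3→40, 192 − 72.96 = 119.04→119) → #012877
51%: (1 − 0.51 = 0.49→0, 65 − 33.15 = 31.85→32, 192 − 97.92 = 94.08→94) → #00205e
59%: (1 − 0.59 = 0.41→0, 65 − 38.35 = 26.65→27, 192 − 113.28 = 78.72→79) → #001b4f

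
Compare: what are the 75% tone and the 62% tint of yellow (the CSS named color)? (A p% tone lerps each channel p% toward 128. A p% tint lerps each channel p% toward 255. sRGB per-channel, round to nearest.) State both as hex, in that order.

#A0A060, #FFFF9E

CSS yellow is rgb(255, 255, 0).
75% tone:
  R: 255 + 0.75×(128−255) = 255 − 95.25 = 159.75 → 160
  G: 255 − 95.25 = 159.75 → 160
  B: 0 + 96 = 96 → 96
  → #A0A060
62% tint:
  R: 255 + 0.62×(255−255) = 255 + 0 = 255 → 255
  G: 255 + 0.62×(255−255) = 255 + 0 = 255 → 255
  B: 0 + 0.62×(255−0) = 0 + 158.1 = 158.1 → 158
  → #FFFF9E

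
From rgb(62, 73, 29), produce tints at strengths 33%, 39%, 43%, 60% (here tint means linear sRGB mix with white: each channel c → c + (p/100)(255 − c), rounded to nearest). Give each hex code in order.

33%: (62 + 63.69 = 125.69→126, 73 + 60.06 = 133.06→133, 29 + 74.58 = 103.58→104) → #7E8568
39%: (62 + 75.27 = 137.27→137, 73 + 70.98 = 143.98→144, 29 + 88.14 = 117.14→117) → #899075
43%: (62 + 82.99 = 144.99→145, 73 + 78.26 = 151.26→151, 29 + 97.18 = 126.18→126) → #91977E
60%: (62 + 115.8 = 177.8→178, 73 + 109.2 = 182.2→182, 29 + 135.6 = 164.6→165) → #B2B6A5

#7E8568, #899075, #91977E, #B2B6A5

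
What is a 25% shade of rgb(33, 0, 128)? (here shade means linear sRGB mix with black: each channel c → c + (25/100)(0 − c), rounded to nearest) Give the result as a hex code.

Per channel, c → c + 0.25(0 − c):
  R: 33 + 0.25×(0−33) = 33 − 8.25 = 24.75 → 25
  G: 0 + 0 = 0 → 0
  B: 128 + 0.25×(0−128) = 128 − 32 = 96 → 96
rgb(25, 0, 96) = #190060.

#190060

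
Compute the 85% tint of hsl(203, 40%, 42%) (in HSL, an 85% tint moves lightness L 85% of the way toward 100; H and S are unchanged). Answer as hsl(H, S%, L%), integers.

hsl(203, 40%, 91%)

L moves 85% from 42 toward 100: 42 + 49.3 = 91.3 → 91.
H and S are unchanged.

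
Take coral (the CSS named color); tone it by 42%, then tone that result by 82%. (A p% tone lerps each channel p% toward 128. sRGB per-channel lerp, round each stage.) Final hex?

CSS coral is rgb(255, 127, 80).
Per channel, c → c + 0.42(128 − c):
  R: 255 + 0.42×(128−255) = 255 − 53.34 = 201.66 → 202
  G: 127 + 0.42×(128−127) = 127 + 0.42 = 127.42 → 127
  B: 80 + 20.16 = 100.16 → 100
After the tone: rgb(202, 127, 100) = #ca7f64.
An 82% tone moves each channel 82% toward 128:
  R: 202 − 60.68 = 141.32 → 141
  G: 127 + 0.82 = 127.82 → 128
  B: 100 + 0.82×(128−100) = 100 + 22.96 = 122.96 → 123
rgb(141, 128, 123) = #8d807b.

#8d807b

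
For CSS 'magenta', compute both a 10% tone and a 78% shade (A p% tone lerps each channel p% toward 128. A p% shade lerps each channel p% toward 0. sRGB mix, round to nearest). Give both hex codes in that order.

CSS magenta is rgb(255, 0, 255).
10% tone:
  R: 255 + 0.1×(128−255) = 255 − 12.7 = 242.3 → 242
  G: 0 + 12.8 = 12.8 → 13
  B: 255 − 12.7 = 242.3 → 242
  → #F20DF2
78% shade:
  R: 255 + 0.78×(0−255) = 255 − 198.9 = 56.1 → 56
  G: 0 + 0.78×(0−0) = 0 + 0 = 0 → 0
  B: 255 + 0.78×(0−255) = 255 − 198.9 = 56.1 → 56
  → #380038

#F20DF2, #380038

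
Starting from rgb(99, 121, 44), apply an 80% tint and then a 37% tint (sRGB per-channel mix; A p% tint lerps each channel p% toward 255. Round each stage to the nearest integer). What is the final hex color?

An 80% tint moves each channel 80% toward 255:
  R: 99 + 0.8×(255−99) = 99 + 124.8 = 223.8 → 224
  G: 121 + 107.2 = 228.2 → 228
  B: 44 + 0.8×(255−44) = 44 + 168.8 = 212.8 → 213
After the tint: rgb(224, 228, 213) = #E0E4D5.
Lerp each channel 37% toward 255:
  R: 224 + 0.37×(255−224) = 224 + 11.47 = 235.47 → 235
  G: 228 + 9.99 = 237.99 → 238
  B: 213 + 15.54 = 228.54 → 229
rgb(235, 238, 229) = #EBEEE5.

#EBEEE5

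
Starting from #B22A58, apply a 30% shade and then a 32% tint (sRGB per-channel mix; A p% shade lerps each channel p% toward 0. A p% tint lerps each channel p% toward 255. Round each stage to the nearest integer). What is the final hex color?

#A7657C

#B22A58 is rgb(178, 42, 88).
A 30% shade moves each channel 30% toward 0:
  R: 178 + 0.3×(0−178) = 178 − 53.4 = 124.6 → 125
  G: 42 − 12.6 = 29.4 → 29
  B: 88 + 0.3×(0−88) = 88 − 26.4 = 61.6 → 62
After the shade: rgb(125, 29, 62) = #7D1D3E.
A 32% tint moves each channel 32% toward 255:
  R: 125 + 41.6 = 166.6 → 167
  G: 29 + 72.32 = 101.32 → 101
  B: 62 + 0.32×(255−62) = 62 + 61.76 = 123.76 → 124
rgb(167, 101, 124) = #A7657C.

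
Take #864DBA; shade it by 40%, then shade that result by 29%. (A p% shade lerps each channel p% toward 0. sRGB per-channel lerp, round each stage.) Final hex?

#392150

#864DBA is rgb(134, 77, 186).
Per channel, c → c + 0.4(0 − c):
  R: 134 + 0.4×(0−134) = 134 − 53.6 = 80.4 → 80
  G: 77 + 0.4×(0−77) = 77 − 30.8 = 46.2 → 46
  B: 186 + 0.4×(0−186) = 186 − 74.4 = 111.6 → 112
After the shade: rgb(80, 46, 112) = #502E70.
Per channel, c → c + 0.29(0 − c):
  R: 80 − 23.2 = 56.8 → 57
  G: 46 − 13.34 = 32.66 → 33
  B: 112 + 0.29×(0−112) = 112 − 32.48 = 79.52 → 80
rgb(57, 33, 80) = #392150.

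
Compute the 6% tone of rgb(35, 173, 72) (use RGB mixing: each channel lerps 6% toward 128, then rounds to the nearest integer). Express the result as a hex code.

#29aa4b

A 6% tone moves each channel 6% toward 128:
  R: 35 + 5.58 = 40.58 → 41
  G: 173 + 0.06×(128−173) = 173 − 2.7 = 170.3 → 170
  B: 72 + 3.36 = 75.36 → 75
rgb(41, 170, 75) = #29aa4b.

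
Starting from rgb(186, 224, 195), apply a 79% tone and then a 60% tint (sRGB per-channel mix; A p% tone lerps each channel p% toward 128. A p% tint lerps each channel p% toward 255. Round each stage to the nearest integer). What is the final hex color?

#d1d4d2

Per channel, c → c + 0.79(128 − c):
  R: 186 − 45.82 = 140.18 → 140
  G: 224 + 0.79×(128−224) = 224 − 75.84 = 148.16 → 148
  B: 195 − 52.93 = 142.07 → 142
After the tone: rgb(140, 148, 142) = #8c948e.
Lerp each channel 60% toward 255:
  R: 140 + 69 = 209 → 209
  G: 148 + 0.6×(255−148) = 148 + 64.2 = 212.2 → 212
  B: 142 + 0.6×(255−142) = 142 + 67.8 = 209.8 → 210
rgb(209, 212, 210) = #d1d4d2.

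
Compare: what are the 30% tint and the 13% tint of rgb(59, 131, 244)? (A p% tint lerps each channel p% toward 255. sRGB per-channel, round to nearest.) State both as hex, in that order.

#76A8F7, #5493F5

30% tint:
  R: 59 + 0.3×(255−59) = 59 + 58.8 = 117.8 → 118
  G: 131 + 0.3×(255−131) = 131 + 37.2 = 168.2 → 168
  B: 244 + 3.3 = 247.3 → 247
  → #76A8F7
13% tint:
  R: 59 + 25.48 = 84.48 → 84
  G: 131 + 16.12 = 147.12 → 147
  B: 244 + 1.43 = 245.43 → 245
  → #5493F5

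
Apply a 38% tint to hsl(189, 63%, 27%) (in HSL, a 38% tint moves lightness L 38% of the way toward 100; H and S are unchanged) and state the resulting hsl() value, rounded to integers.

hsl(189, 63%, 55%)

L moves 38% from 27 toward 100: 27 + 27.74 = 54.74 → 55.
H and S are unchanged.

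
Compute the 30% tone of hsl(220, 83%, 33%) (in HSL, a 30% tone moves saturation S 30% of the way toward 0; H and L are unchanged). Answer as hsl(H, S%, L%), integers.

hsl(220, 58%, 33%)

S moves 30% from 83 toward 0: 83 − 24.9 = 58.1 → 58.
H and L are unchanged.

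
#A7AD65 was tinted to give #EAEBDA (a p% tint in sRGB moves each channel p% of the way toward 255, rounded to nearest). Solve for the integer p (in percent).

#A7AD65 is rgb(167, 173, 101); #EAEBDA is rgb(234, 235, 218).
On the B channel (widest range): 218 ≈ 101 + (p/100)(255 − 101), so p ≈ 100×(218 − 101)/(255 − 101) = 11700/154 = 75.97.
p = 76 reproduces all three channels after rounding.

76%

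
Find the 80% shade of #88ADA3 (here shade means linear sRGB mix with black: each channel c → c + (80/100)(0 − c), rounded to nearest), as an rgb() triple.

#88ADA3 is rgb(136, 173, 163).
Per channel, c → c + 0.8(0 − c):
  R: 136 + 0.8×(0−136) = 136 − 108.8 = 27.2 → 27
  G: 173 + 0.8×(0−173) = 173 − 138.4 = 34.6 → 35
  B: 163 − 130.4 = 32.6 → 33

rgb(27, 35, 33)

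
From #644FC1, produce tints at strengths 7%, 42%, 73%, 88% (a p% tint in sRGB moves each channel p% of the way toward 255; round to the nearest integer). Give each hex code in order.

#6F5BC5, #A599DB, #D5CFEE, #ECEAF8

#644FC1 is rgb(100, 79, 193).
7%: (100 + 10.85 = 110.85→111, 79 + 12.32 = 91.32→91, 193 + 4.34 = 197.34→197) → #6F5BC5
42%: (100 + 65.1 = 165.1→165, 79 + 73.92 = 152.92→153, 193 + 26.04 = 219.04→219) → #A599DB
73%: (100 + 113.15 = 213.15→213, 79 + 128.48 = 207.48→207, 193 + 45.26 = 238.26→238) → #D5CFEE
88%: (100 + 136.4 = 236.4→236, 79 + 154.88 = 233.88→234, 193 + 54.56 = 247.56→248) → #ECEAF8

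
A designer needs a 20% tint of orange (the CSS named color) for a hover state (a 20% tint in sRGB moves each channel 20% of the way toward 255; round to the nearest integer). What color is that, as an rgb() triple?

CSS orange is rgb(255, 165, 0).
A 20% tint moves each channel 20% toward 255:
  R: 255 + 0 = 255 → 255
  G: 165 + 18 = 183 → 183
  B: 0 + 0.2×(255−0) = 0 + 51 = 51 → 51

rgb(255, 183, 51)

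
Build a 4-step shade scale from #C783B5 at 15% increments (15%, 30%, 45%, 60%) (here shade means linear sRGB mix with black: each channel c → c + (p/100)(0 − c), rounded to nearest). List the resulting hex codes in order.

#C783B5 is rgb(199, 131, 181).
15%: (199 − 29.85 = 169.15→169, 131 − 19.65 = 111.35→111, 181 − 27.15 = 153.85→154) → #A96F9A
30%: (199 − 59.7 = 139.3→139, 131 − 39.3 = 91.7→92, 181 − 54.3 = 126.7→127) → #8B5C7F
45%: (199 − 89.55 = 109.45→109, 131 − 58.95 = 72.05→72, 181 − 81.45 = 99.55→100) → #6D4864
60%: (199 − 119.4 = 79.6→80, 131 − 78.6 = 52.4→52, 181 − 108.6 = 72.4→72) → #503448

#A96F9A, #8B5C7F, #6D4864, #503448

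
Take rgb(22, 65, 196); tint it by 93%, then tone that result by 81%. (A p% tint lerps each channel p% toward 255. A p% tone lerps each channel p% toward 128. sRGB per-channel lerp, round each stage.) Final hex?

A 93% tint moves each channel 93% toward 255:
  R: 22 + 216.69 = 238.69 → 239
  G: 65 + 0.93×(255−65) = 65 + 176.7 = 241.7 → 242
  B: 196 + 0.93×(255−196) = 196 + 54.87 = 250.87 → 251
After the tint: rgb(239, 242, 251) = #eff2fb.
Per channel, c → c + 0.81(128 − c):
  R: 239 + 0.81×(128−239) = 239 − 89.91 = 149.09 → 149
  G: 242 − 92.34 = 149.66 → 150
  B: 251 − 99.63 = 151.37 → 151
rgb(149, 150, 151) = #959697.

#959697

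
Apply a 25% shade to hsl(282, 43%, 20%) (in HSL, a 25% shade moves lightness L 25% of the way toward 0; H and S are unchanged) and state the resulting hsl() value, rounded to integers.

hsl(282, 43%, 15%)

L moves 25% from 20 toward 0: 20 − 5 = 15 → 15.
H and S are unchanged.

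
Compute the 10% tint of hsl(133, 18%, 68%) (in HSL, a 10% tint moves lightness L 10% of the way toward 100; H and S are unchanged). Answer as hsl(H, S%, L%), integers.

hsl(133, 18%, 71%)

L moves 10% from 68 toward 100: 68 + 3.2 = 71.2 → 71.
H and S are unchanged.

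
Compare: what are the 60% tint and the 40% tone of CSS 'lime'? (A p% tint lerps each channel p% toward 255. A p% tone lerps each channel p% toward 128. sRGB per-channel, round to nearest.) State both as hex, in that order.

#99FF99, #33CC33

CSS lime is rgb(0, 255, 0).
60% tint:
  R: 0 + 0.6×(255−0) = 0 + 153 = 153 → 153
  G: 255 + 0.6×(255−255) = 255 + 0 = 255 → 255
  B: 0 + 153 = 153 → 153
  → #99FF99
40% tone:
  R: 0 + 51.2 = 51.2 → 51
  G: 255 + 0.4×(128−255) = 255 − 50.8 = 204.2 → 204
  B: 0 + 51.2 = 51.2 → 51
  → #33CC33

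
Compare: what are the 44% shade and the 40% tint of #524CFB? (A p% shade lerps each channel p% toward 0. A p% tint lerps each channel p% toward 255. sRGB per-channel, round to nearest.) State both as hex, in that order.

#2E2B8D, #9794FD

#524CFB is rgb(82, 76, 251).
44% shade:
  R: 82 + 0.44×(0−82) = 82 − 36.08 = 45.92 → 46
  G: 76 + 0.44×(0−76) = 76 − 33.44 = 42.56 → 43
  B: 251 + 0.44×(0−251) = 251 − 110.44 = 140.56 → 141
  → #2E2B8D
40% tint:
  R: 82 + 69.2 = 151.2 → 151
  G: 76 + 0.4×(255−76) = 76 + 71.6 = 147.6 → 148
  B: 251 + 0.4×(255−251) = 251 + 1.6 = 252.6 → 253
  → #9794FD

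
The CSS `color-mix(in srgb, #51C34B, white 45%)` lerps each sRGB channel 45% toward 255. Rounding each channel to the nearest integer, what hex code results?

#9FDE9C

#51C34B is rgb(81, 195, 75).
Per channel, c → c + 0.45(255 − c):
  R: 81 + 78.3 = 159.3 → 159
  G: 195 + 0.45×(255−195) = 195 + 27 = 222 → 222
  B: 75 + 81 = 156 → 156
rgb(159, 222, 156) = #9FDE9C.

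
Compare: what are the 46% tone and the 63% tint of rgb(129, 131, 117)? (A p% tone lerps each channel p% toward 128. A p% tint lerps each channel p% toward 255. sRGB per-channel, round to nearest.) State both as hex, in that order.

46% tone:
  R: 129 − 0.46 = 128.54 → 129
  G: 131 + 0.46×(128−131) = 131 − 1.38 = 129.62 → 130
  B: 117 + 0.46×(128−117) = 117 + 5.06 = 122.06 → 122
  → #81827A
63% tint:
  R: 129 + 0.63×(255−129) = 129 + 79.38 = 208.38 → 208
  G: 131 + 78.12 = 209.12 → 209
  B: 117 + 0.63×(255−117) = 117 + 86.94 = 203.94 → 204
  → #D0D1CC

#81827A, #D0D1CC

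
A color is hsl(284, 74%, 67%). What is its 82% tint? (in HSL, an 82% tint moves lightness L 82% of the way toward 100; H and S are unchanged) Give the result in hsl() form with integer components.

L moves 82% from 67 toward 100: 67 + 27.06 = 94.06 → 94.
H and S are unchanged.

hsl(284, 74%, 94%)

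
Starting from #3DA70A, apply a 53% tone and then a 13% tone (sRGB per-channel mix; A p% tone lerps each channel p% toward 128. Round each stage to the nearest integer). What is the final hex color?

#3DA70A is rgb(61, 167, 10).
Lerp each channel 53% toward 128:
  R: 61 + 0.53×(128−61) = 61 + 35.51 = 96.51 → 97
  G: 167 + 0.53×(128−167) = 167 − 20.67 = 146.33 → 146
  B: 10 + 62.54 = 72.54 → 73
After the tone: rgb(97, 146, 73) = #619249.
Per channel, c → c + 0.13(128 − c):
  R: 97 + 0.13×(128−97) = 97 + 4.03 = 101.03 → 101
  G: 146 + 0.13×(128−146) = 146 − 2.34 = 143.66 → 144
  B: 73 + 0.13×(128−73) = 73 + 7.15 = 80.15 → 80
rgb(101, 144, 80) = #659050.

#659050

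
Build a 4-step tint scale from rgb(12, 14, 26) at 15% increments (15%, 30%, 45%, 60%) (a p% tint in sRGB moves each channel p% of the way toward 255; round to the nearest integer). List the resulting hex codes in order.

#30323C, #55565F, #797A81, #9E9FA3

15%: (12 + 36.45 = 48.45→48, 14 + 36.15 = 50.15→50, 26 + 34.35 = 60.35→60) → #30323C
30%: (12 + 72.9 = 84.9→85, 14 + 72.3 = 86.3→86, 26 + 68.7 = 94.7→95) → #55565F
45%: (12 + 109.35 = 121.35→121, 14 + 108.45 = 122.45→122, 26 + 103.05 = 129.05→129) → #797A81
60%: (12 + 145.8 = 157.8→158, 14 + 144.6 = 158.6→159, 26 + 137.4 = 163.4→163) → #9E9FA3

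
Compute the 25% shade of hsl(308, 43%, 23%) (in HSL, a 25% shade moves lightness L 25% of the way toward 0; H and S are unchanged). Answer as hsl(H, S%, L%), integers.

hsl(308, 43%, 17%)

L moves 25% from 23 toward 0: 23 − 5.75 = 17.25 → 17.
H and S are unchanged.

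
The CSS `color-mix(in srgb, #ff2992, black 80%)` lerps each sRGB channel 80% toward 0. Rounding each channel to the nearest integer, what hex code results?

#ff2992 is rgb(255, 41, 146).
Lerp each channel 80% toward 0:
  R: 255 − 204 = 51 → 51
  G: 41 − 32.8 = 8.2 → 8
  B: 146 + 0.8×(0−146) = 146 − 116.8 = 29.2 → 29
rgb(51, 8, 29) = #33081d.

#33081d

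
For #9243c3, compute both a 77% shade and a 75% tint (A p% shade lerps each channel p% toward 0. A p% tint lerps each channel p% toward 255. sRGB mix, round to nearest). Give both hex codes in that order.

#220f2d, #e4d0f0

#9243c3 is rgb(146, 67, 195).
77% shade:
  R: 146 + 0.77×(0−146) = 146 − 112.42 = 33.58 → 34
  G: 67 + 0.77×(0−67) = 67 − 51.59 = 15.41 → 15
  B: 195 − 150.15 = 44.85 → 45
  → #220f2d
75% tint:
  R: 146 + 81.75 = 227.75 → 228
  G: 67 + 0.75×(255−67) = 67 + 141 = 208 → 208
  B: 195 + 0.75×(255−195) = 195 + 45 = 240 → 240
  → #e4d0f0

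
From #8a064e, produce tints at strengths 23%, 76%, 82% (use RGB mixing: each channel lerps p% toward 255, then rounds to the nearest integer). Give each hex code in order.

#a53f77, #e3c3d5, #ead2df

#8a064e is rgb(138, 6, 78).
23%: (138 + 26.91 = 164.91→165, 6 + 57.27 = 63.27→63, 78 + 40.71 = 118.71→119) → #a53f77
76%: (138 + 88.92 = 226.92→227, 6 + 189.24 = 195.24→195, 78 + 134.52 = 212.52→213) → #e3c3d5
82%: (138 + 95.94 = 233.94→234, 6 + 204.18 = 210.18→210, 78 + 145.14 = 223.14→223) → #ead2df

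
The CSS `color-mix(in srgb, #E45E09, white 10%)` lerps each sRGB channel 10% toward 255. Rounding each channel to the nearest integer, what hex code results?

#E45E09 is rgb(228, 94, 9).
Per channel, c → c + 0.1(255 − c):
  R: 228 + 2.7 = 230.7 → 231
  G: 94 + 0.1×(255−94) = 94 + 16.1 = 110.1 → 110
  B: 9 + 0.1×(255−9) = 9 + 24.6 = 33.6 → 34
rgb(231, 110, 34) = #E76E22.

#E76E22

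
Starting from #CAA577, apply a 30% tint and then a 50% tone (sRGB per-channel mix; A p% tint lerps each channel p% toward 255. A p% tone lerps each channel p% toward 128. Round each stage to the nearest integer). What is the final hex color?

#ADA090

#CAA577 is rgb(202, 165, 119).
Lerp each channel 30% toward 255:
  R: 202 + 15.9 = 217.9 → 218
  G: 165 + 0.3×(255−165) = 165 + 27 = 192 → 192
  B: 119 + 0.3×(255−119) = 119 + 40.8 = 159.8 → 160
After the tint: rgb(218, 192, 160) = #DAC0A0.
A 50% tone moves each channel 50% toward 128:
  R: 218 + 0.5×(128−218) = 218 − 45 = 173 → 173
  G: 192 − 32 = 160 → 160
  B: 160 + 0.5×(128−160) = 160 − 16 = 144 → 144
rgb(173, 160, 144) = #ADA090.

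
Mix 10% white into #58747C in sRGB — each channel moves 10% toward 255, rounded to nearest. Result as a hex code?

#58747C is rgb(88, 116, 124).
Per channel, c → c + 0.1(255 − c):
  R: 88 + 16.7 = 104.7 → 105
  G: 116 + 13.9 = 129.9 → 130
  B: 124 + 0.1×(255−124) = 124 + 13.1 = 137.1 → 137
rgb(105, 130, 137) = #698289.

#698289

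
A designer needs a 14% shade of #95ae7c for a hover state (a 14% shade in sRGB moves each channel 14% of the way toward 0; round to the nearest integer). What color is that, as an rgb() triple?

rgb(128, 150, 107)

#95ae7c is rgb(149, 174, 124).
Lerp each channel 14% toward 0:
  R: 149 − 20.86 = 128.14 → 128
  G: 174 − 24.36 = 149.64 → 150
  B: 124 − 17.36 = 106.64 → 107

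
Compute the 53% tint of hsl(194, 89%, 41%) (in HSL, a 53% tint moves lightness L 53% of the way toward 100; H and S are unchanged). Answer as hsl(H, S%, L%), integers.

L moves 53% from 41 toward 100: 41 + 31.27 = 72.27 → 72.
H and S are unchanged.

hsl(194, 89%, 72%)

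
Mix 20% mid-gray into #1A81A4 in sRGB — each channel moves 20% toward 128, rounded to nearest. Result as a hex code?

#2E819D

#1A81A4 is rgb(26, 129, 164).
A 20% tone moves each channel 20% toward 128:
  R: 26 + 20.4 = 46.4 → 46
  G: 129 − 0.2 = 128.8 → 129
  B: 164 + 0.2×(128−164) = 164 − 7.2 = 156.8 → 157
rgb(46, 129, 157) = #2E819D.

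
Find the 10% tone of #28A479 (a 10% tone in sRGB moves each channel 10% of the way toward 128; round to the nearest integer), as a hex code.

#28A479 is rgb(40, 164, 121).
Per channel, c → c + 0.1(128 − c):
  R: 40 + 0.1×(128−40) = 40 + 8.8 = 48.8 → 49
  G: 164 − 3.6 = 160.4 → 160
  B: 121 + 0.7 = 121.7 → 122
rgb(49, 160, 122) = #31A07A.

#31A07A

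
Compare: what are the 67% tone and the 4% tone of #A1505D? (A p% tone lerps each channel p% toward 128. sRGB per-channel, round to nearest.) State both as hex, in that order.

#8B7074, #A0525E

#A1505D is rgb(161, 80, 93).
67% tone:
  R: 161 + 0.67×(128−161) = 161 − 22.11 = 138.89 → 139
  G: 80 + 0.67×(128−80) = 80 + 32.16 = 112.16 → 112
  B: 93 + 23.45 = 116.45 → 116
  → #8B7074
4% tone:
  R: 161 − 1.32 = 159.68 → 160
  G: 80 + 0.04×(128−80) = 80 + 1.92 = 81.92 → 82
  B: 93 + 0.04×(128−93) = 93 + 1.4 = 94.4 → 94
  → #A0525E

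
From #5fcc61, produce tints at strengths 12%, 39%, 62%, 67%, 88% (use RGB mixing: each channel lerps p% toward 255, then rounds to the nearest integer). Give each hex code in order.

#5fcc61 is rgb(95, 204, 97).
12%: (95 + 19.2 = 114.2→114, 204 + 6.12 = 210.12→210, 97 + 18.96 = 115.96→116) → #72d274
39%: (95 + 62.4 = 157.4→157, 204 + 19.89 = 223.89→224, 97 + 61.62 = 158.62→159) → #9de09f
62%: (95 + 99.2 = 194.2→194, 204 + 31.62 = 235.62→236, 97 + 97.96 = 194.96→195) → #c2ecc3
67%: (95 + 107.2 = 202.2→202, 204 + 34.17 = 238.17→238, 97 + 105.86 = 202.86→203) → #caeecb
88%: (95 + 140.8 = 235.8→236, 204 + 44.88 = 248.88→249, 97 + 139.04 = 236.04→236) → #ecf9ec

#72d274, #9de09f, #c2ecc3, #caeecb, #ecf9ec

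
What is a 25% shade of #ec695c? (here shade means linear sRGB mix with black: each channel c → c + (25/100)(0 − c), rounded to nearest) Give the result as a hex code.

#ec695c is rgb(236, 105, 92).
Lerp each channel 25% toward 0:
  R: 236 − 59 = 177 → 177
  G: 105 − 26.25 = 78.75 → 79
  B: 92 + 0.25×(0−92) = 92 − 23 = 69 → 69
rgb(177, 79, 69) = #b14f45.

#b14f45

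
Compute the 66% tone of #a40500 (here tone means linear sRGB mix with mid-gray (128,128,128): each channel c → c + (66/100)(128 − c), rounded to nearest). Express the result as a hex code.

#a40500 is rgb(164, 5, 0).
Lerp each channel 66% toward 128:
  R: 164 − 23.76 = 140.24 → 140
  G: 5 + 0.66×(128−5) = 5 + 81.18 = 86.18 → 86
  B: 0 + 84.48 = 84.48 → 84
rgb(140, 86, 84) = #8c5654.

#8c5654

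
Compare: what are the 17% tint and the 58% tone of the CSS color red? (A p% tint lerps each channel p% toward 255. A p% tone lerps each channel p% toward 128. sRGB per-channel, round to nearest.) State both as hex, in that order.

#FF2B2B, #B54A4A

CSS red is rgb(255, 0, 0).
17% tint:
  R: 255 + 0.17×(255−255) = 255 + 0 = 255 → 255
  G: 0 + 43.35 = 43.35 → 43
  B: 0 + 43.35 = 43.35 → 43
  → #FF2B2B
58% tone:
  R: 255 + 0.58×(128−255) = 255 − 73.66 = 181.34 → 181
  G: 0 + 0.58×(128−0) = 0 + 74.24 = 74.24 → 74
  B: 0 + 0.58×(128−0) = 0 + 74.24 = 74.24 → 74
  → #B54A4A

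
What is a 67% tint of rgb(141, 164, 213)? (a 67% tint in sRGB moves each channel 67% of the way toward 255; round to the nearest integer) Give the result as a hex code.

#d9e1f1

Per channel, c → c + 0.67(255 − c):
  R: 141 + 0.67×(255−141) = 141 + 76.38 = 217.38 → 217
  G: 164 + 60.97 = 224.97 → 225
  B: 213 + 28.14 = 241.14 → 241
rgb(217, 225, 241) = #d9e1f1.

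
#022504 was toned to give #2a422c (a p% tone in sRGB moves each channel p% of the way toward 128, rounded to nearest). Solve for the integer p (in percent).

32%

#022504 is rgb(2, 37, 4); #2a422c is rgb(42, 66, 44).
On the R channel (widest range): 42 ≈ 2 + (p/100)(128 − 2), so p ≈ 100×(42 − 2)/(128 − 2) = 4000/126 = 31.75.
p = 32 reproduces all three channels after rounding.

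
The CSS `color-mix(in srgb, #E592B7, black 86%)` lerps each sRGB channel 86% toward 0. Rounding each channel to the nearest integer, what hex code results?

#20141A

#E592B7 is rgb(229, 146, 183).
Lerp each channel 86% toward 0:
  R: 229 + 0.86×(0−229) = 229 − 196.94 = 32.06 → 32
  G: 146 − 125.56 = 20.44 → 20
  B: 183 − 157.38 = 25.62 → 26
rgb(32, 20, 26) = #20141A.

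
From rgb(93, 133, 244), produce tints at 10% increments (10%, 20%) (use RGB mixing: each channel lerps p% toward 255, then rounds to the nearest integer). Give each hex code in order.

#6D91F5, #7D9DF6

10%: (93 + 16.2 = 109.2→109, 133 + 12.2 = 145.2→145, 244 + 1.1 = 245.1→245) → #6D91F5
20%: (93 + 32.4 = 125.4→125, 133 + 24.4 = 157.4→157, 244 + 2.2 = 246.2→246) → #7D9DF6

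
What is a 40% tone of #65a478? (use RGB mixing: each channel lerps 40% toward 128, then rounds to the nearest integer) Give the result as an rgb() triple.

rgb(112, 150, 123)

#65a478 is rgb(101, 164, 120).
Lerp each channel 40% toward 128:
  R: 101 + 0.4×(128−101) = 101 + 10.8 = 111.8 → 112
  G: 164 − 14.4 = 149.6 → 150
  B: 120 + 0.4×(128−120) = 120 + 3.2 = 123.2 → 123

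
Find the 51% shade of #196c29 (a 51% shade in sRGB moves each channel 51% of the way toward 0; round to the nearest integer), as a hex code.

#196c29 is rgb(25, 108, 41).
Lerp each channel 51% toward 0:
  R: 25 + 0.51×(0−25) = 25 − 12.75 = 12.25 → 12
  G: 108 + 0.51×(0−108) = 108 − 55.08 = 52.92 → 53
  B: 41 + 0.51×(0−41) = 41 − 20.91 = 20.09 → 20
rgb(12, 53, 20) = #0c3514.

#0c3514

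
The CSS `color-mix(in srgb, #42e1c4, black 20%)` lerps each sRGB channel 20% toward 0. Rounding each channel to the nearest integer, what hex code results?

#35b49d

#42e1c4 is rgb(66, 225, 196).
A 20% shade moves each channel 20% toward 0:
  R: 66 + 0.2×(0−66) = 66 − 13.2 = 52.8 → 53
  G: 225 − 45 = 180 → 180
  B: 196 − 39.2 = 156.8 → 157
rgb(53, 180, 157) = #35b49d.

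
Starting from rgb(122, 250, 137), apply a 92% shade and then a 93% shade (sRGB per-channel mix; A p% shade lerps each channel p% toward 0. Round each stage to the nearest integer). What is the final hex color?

Lerp each channel 92% toward 0:
  R: 122 + 0.92×(0−122) = 122 − 112.24 = 9.76 → 10
  G: 250 + 0.92×(0−250) = 250 − 230 = 20 → 20
  B: 137 + 0.92×(0−137) = 137 − 126.04 = 10.96 → 11
After the shade: rgb(10, 20, 11) = #0A140B.
Lerp each channel 93% toward 0:
  R: 10 − 9.3 = 0.7 → 1
  G: 20 + 0.93×(0−20) = 20 − 18.6 = 1.4 → 1
  B: 11 + 0.93×(0−11) = 11 − 10.23 = 0.77 → 1
rgb(1, 1, 1) = #010101.

#010101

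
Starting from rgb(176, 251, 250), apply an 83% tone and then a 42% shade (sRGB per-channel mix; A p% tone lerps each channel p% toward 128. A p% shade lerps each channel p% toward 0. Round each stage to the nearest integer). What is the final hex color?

#4f5656

Per channel, c → c + 0.83(128 − c):
  R: 176 − 39.84 = 136.16 → 136
  G: 251 − 102.09 = 148.91 → 149
  B: 250 + 0.83×(128−250) = 250 − 101.26 = 148.74 → 149
After the tone: rgb(136, 149, 149) = #889595.
A 42% shade moves each channel 42% toward 0:
  R: 136 + 0.42×(0−136) = 136 − 57.12 = 78.88 → 79
  G: 149 + 0.42×(0−149) = 149 − 62.58 = 86.42 → 86
  B: 149 + 0.42×(0−149) = 149 − 62.58 = 86.42 → 86
rgb(79, 86, 86) = #4f5656.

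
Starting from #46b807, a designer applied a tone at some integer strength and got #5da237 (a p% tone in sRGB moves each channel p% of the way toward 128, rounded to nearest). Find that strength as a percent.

40%

#46b807 is rgb(70, 184, 7); #5da237 is rgb(93, 162, 55).
On the B channel (widest range): 55 ≈ 7 + (p/100)(128 − 7), so p ≈ 100×(55 − 7)/(128 − 7) = 4800/121 = 39.67.
p = 40 reproduces all three channels after rounding.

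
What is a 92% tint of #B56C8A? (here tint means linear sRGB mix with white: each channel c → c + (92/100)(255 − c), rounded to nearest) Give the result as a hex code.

#B56C8A is rgb(181, 108, 138).
A 92% tint moves each channel 92% toward 255:
  R: 181 + 68.08 = 249.08 → 249
  G: 108 + 0.92×(255−108) = 108 + 135.24 = 243.24 → 243
  B: 138 + 0.92×(255−138) = 138 + 107.64 = 245.64 → 246
rgb(249, 243, 246) = #F9F3F6.

#F9F3F6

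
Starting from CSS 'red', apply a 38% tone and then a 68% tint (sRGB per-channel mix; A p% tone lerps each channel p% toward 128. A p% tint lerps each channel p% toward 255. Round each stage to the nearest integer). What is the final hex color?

#F0BDBD

CSS red is rgb(255, 0, 0).
A 38% tone moves each channel 38% toward 128:
  R: 255 + 0.38×(128−255) = 255 − 48.26 = 206.74 → 207
  G: 0 + 0.38×(128−0) = 0 + 48.64 = 48.64 → 49
  B: 0 + 0.38×(128−0) = 0 + 48.64 = 48.64 → 49
After the tone: rgb(207, 49, 49) = #CF3131.
Lerp each channel 68% toward 255:
  R: 207 + 0.68×(255−207) = 207 + 32.64 = 239.64 → 240
  G: 49 + 140.08 = 189.08 → 189
  B: 49 + 0.68×(255−49) = 49 + 140.08 = 189.08 → 189
rgb(240, 189, 189) = #F0BDBD.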